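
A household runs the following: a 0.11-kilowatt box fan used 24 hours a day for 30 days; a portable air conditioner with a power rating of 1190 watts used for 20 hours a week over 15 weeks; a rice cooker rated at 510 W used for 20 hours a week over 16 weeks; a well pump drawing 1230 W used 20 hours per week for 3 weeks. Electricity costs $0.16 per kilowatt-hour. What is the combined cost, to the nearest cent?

box fan: Runtime = 24 h × 30 = 720 h
box fan: 0.11 kW × 720 h = 79.2 kWh
portable air conditioner: Runtime = 20 h/week × 15 weeks = 300 h
portable air conditioner: 1.19 kW × 300 h = 357 kWh
rice cooker: Runtime = 20 h/week × 16 weeks = 320 h
rice cooker: 0.51 kW × 320 h = 163.2 kWh
well pump: Runtime = 20 h/week × 3 weeks = 60 h
well pump: 1.23 kW × 60 h = 73.8 kWh
Total energy = 673.2 kWh
Cost = 673.2 × $0.16 = $107.71

$107.71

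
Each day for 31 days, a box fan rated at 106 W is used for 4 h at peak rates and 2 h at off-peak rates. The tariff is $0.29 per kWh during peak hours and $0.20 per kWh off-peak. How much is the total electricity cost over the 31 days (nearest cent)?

Peak energy = 0.106 kW × 4 h × 31 = 13.144 kWh
Off-peak energy = 0.106 kW × 2 h × 31 = 6.572 kWh
Cost = 13.144 × $0.29 + 6.572 × $0.20 = $3.81176 + $1.3144 = $5.13

$5.13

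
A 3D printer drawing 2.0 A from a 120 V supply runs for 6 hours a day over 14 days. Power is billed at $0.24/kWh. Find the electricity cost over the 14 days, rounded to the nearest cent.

Power = 2.0 A × 120 V = 240 W = 0.24 kW
Runtime = 6 h/day × 14 days = 84 h
Energy = 0.24 kW × 84 h = 20.16 kWh
Cost = 20.16 kWh × $0.24/kWh = $4.84

$4.84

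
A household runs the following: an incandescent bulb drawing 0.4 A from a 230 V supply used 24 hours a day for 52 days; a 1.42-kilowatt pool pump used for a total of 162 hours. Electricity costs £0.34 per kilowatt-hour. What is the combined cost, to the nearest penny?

incandescent bulb: Power = 0.4 A × 230 V = 92 W = 0.092 kW
incandescent bulb: Runtime = 24 h × 52 = 1248 h
incandescent bulb: 0.092 kW × 1248 h = 114.816 kWh
pool pump: 1.42 kW × 162 h = 230.04 kWh
Total energy = 344.856 kWh
Cost = 344.856 × £0.34 = £117.25

£117.25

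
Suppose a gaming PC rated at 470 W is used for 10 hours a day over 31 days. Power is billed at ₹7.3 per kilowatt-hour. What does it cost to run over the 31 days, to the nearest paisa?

Runtime = 10 h/day × 31 days = 310 h
Energy = 0.47 kW × 310 h = 145.7 kWh
Cost = 145.7 kWh × ₹7.3/kWh = ₹1063.61

₹1063.61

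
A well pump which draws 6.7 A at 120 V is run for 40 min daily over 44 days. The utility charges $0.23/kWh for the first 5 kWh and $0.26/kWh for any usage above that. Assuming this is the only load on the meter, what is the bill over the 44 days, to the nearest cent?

Power = 6.7 A × 120 V = 804 W = 0.804 kW
Runtime = 40 min × 44 = 1760 min = 29.333333… h
Energy = 0.804 kW × 29.333333… h = 23.584 kWh
Tier 1 (0–5 kWh): 5 × $0.23 = $1.15
Above 5 kWh: 18.584 × $0.26 = $4.83184
Bill = $5.98

$5.98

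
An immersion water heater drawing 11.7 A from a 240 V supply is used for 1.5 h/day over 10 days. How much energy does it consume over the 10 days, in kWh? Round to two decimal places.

Power = 11.7 A × 240 V = 2808 W = 2.808 kW
Runtime = 1.5 h/day × 10 days = 15 h
Energy = 2.808 kW × 15 h = 42.12 kWh

42.12 kWh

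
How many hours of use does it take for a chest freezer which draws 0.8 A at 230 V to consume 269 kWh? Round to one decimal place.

Power = 0.8 A × 230 V = 184 W = 0.184 kW
Hours = 269 kWh ÷ 0.184 kW = 1462.0 h

1462.0 h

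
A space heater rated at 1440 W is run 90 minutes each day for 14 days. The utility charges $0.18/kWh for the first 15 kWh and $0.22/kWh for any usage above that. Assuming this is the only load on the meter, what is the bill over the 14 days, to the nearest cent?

Runtime = 90 min × 14 = 1260 min = 21 h
Energy = 1.44 kW × 21 h = 30.24 kWh
Tier 1 (0–15 kWh): 15 × $0.18 = $2.7
Above 15 kWh: 15.24 × $0.22 = $3.3528
Bill = $6.05

$6.05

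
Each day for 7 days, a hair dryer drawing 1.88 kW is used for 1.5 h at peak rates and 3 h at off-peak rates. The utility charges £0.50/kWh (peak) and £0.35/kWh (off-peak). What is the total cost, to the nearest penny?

£23.69

Peak energy = 1.88 kW × 1.5 h × 7 = 19.74 kWh
Off-peak energy = 1.88 kW × 3 h × 7 = 39.48 kWh
Cost = 19.74 × £0.50 + 39.48 × £0.35 = £9.87 + £13.818 = £23.69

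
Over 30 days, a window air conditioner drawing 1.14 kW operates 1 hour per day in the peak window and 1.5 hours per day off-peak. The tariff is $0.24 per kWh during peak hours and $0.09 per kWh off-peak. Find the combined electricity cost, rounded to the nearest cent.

Peak energy = 1.14 kW × 1 h × 30 = 34.2 kWh
Off-peak energy = 1.14 kW × 1.5 h × 30 = 51.3 kWh
Cost = 34.2 × $0.24 + 51.3 × $0.09 = $8.208 + $4.617 = $12.83

$12.83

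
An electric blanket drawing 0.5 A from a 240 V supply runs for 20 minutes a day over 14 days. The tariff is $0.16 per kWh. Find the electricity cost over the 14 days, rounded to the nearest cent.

Power = 0.5 A × 240 V = 120 W = 0.12 kW
Runtime = 20 min × 14 = 280 min = 4.666666… h
Energy = 0.12 kW × 4.666666… h = 0.56 kWh
Cost = 0.56 kWh × $0.16/kWh = $0.09

$0.09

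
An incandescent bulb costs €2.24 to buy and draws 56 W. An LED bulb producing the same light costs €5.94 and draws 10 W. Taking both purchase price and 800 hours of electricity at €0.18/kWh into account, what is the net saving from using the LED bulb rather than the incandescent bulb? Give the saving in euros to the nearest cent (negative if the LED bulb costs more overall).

€2.92

incandescent bulb: €2.24 + (56/1000) kW × 800 h × €0.18 = €2.24 + €8.064 = €10.304
LED bulb: €5.94 + (10/1000) kW × 800 h × €0.18 = €5.94 + €1.44 = €7.38
Saving = €10.304 − €7.38 = €2.924 → €2.92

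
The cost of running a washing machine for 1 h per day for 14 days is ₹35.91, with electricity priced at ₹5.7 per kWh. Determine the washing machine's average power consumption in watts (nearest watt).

450 W

Energy = ₹35.91 ÷ ₹5.7/kWh = 6.3 kWh
Runtime = 1 h/day × 14 days = 14 h
Power = 6.3 kWh ÷ 14 h = 0.45 kW = 450 W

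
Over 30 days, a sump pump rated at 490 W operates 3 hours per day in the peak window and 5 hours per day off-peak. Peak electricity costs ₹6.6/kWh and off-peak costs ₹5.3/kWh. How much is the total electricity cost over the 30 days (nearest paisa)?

Peak energy = 0.49 kW × 3 h × 30 = 44.1 kWh
Off-peak energy = 0.49 kW × 5 h × 30 = 73.5 kWh
Cost = 44.1 × ₹6.6 + 73.5 × ₹5.3 = ₹291.06 + ₹389.55 = ₹680.61

₹680.61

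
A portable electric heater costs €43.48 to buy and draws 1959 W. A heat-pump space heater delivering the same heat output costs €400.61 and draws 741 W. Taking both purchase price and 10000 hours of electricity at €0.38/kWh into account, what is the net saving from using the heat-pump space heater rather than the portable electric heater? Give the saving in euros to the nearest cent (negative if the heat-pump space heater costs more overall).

€4271.27

portable electric heater: €43.48 + (1959/1000) kW × 10000 h × €0.38 = €43.48 + €7444.2 = €7487.68
heat-pump space heater: €400.61 + (741/1000) kW × 10000 h × €0.38 = €400.61 + €2815.8 = €3216.41
Saving = €7487.68 − €3216.41 = €4271.27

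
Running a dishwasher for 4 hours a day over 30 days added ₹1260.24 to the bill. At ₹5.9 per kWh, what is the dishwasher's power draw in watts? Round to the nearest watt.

Energy = ₹1260.24 ÷ ₹5.9/kWh = 213.6 kWh
Runtime = 4 h/day × 30 days = 120 h
Power = 213.6 kWh ÷ 120 h = 1.78 kW = 1780 W

1780 W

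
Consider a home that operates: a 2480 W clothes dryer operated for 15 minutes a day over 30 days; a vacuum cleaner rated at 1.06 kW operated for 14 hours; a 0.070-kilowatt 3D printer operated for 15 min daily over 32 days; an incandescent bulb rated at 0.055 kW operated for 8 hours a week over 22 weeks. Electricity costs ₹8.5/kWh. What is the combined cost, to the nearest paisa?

₹371.28

clothes dryer: Runtime = 15 min × 30 = 450 min = 7.5 h
clothes dryer: 2.48 kW × 7.5 h = 18.6 kWh
vacuum cleaner: 1.06 kW × 14 h = 14.84 kWh
3D printer: Runtime = 15 min × 32 = 480 min = 8 h
3D printer: 0.07 kW × 8 h = 0.56 kWh
incandescent bulb: Runtime = 8 h/week × 22 weeks = 176 h
incandescent bulb: 0.055 kW × 176 h = 9.68 kWh
Total energy = 43.68 kWh
Cost = 43.68 × ₹8.5 = ₹371.28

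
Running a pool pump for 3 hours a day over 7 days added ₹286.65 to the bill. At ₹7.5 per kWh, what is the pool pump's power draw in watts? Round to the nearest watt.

1820 W

Energy = ₹286.65 ÷ ₹7.5/kWh = 38.22 kWh
Runtime = 3 h/day × 7 days = 21 h
Power = 38.22 kWh ÷ 21 h = 1.82 kW = 1820 W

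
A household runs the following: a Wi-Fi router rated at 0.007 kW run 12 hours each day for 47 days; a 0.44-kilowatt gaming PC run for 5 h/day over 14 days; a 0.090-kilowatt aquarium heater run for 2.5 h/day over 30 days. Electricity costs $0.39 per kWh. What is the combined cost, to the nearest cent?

Wi-Fi router: Runtime = 12 h/day × 47 days = 564 h
Wi-Fi router: 0.007 kW × 564 h = 3.948 kWh
gaming PC: Runtime = 5 h/day × 14 days = 70 h
gaming PC: 0.44 kW × 70 h = 30.8 kWh
aquarium heater: Runtime = 2.5 h/day × 30 days = 75 h
aquarium heater: 0.09 kW × 75 h = 6.75 kWh
Total energy = 41.498 kWh
Cost = 41.498 × $0.39 = $16.18

$16.18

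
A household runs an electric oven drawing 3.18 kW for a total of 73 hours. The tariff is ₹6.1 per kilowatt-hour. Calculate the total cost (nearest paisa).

Energy = 3.18 kW × 73 h = 232.14 kWh
Cost = 232.14 kWh × ₹6.1/kWh = ₹1416.05

₹1416.05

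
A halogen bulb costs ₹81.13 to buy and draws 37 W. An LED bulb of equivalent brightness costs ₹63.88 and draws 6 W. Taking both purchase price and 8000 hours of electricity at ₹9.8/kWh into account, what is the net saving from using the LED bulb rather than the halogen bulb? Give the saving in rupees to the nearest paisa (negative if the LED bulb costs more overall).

halogen bulb: ₹81.13 + (37/1000) kW × 8000 h × ₹9.8 = ₹81.13 + ₹2900.8 = ₹2981.93
LED bulb: ₹63.88 + (6/1000) kW × 8000 h × ₹9.8 = ₹63.88 + ₹470.4 = ₹534.28
Saving = ₹2981.93 − ₹534.28 = ₹2447.65

₹2447.65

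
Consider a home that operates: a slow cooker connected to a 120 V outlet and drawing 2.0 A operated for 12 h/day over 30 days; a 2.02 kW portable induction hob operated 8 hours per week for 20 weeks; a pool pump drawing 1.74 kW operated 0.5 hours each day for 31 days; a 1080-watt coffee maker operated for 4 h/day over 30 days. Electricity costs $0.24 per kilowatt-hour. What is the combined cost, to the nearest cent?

slow cooker: Power = 2.0 A × 120 V = 240 W = 0.24 kW
slow cooker: Runtime = 12 h/day × 30 days = 360 h
slow cooker: 0.24 kW × 360 h = 86.4 kWh
portable induction hob: Runtime = 8 h/week × 20 weeks = 160 h
portable induction hob: 2.02 kW × 160 h = 323.2 kWh
pool pump: Runtime = 0.5 h/day × 31 days = 15.5 h
pool pump: 1.74 kW × 15.5 h = 26.97 kWh
coffee maker: Runtime = 4 h/day × 30 days = 120 h
coffee maker: 1.08 kW × 120 h = 129.6 kWh
Total energy = 566.17 kWh
Cost = 566.17 × $0.24 = $135.88

$135.88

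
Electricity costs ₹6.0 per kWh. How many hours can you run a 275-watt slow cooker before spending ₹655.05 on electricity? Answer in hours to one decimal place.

397.0 h

Energy available = ₹655.05 ÷ ₹6.0/kWh = 109.175 kWh
Hours = 109.175 kWh ÷ 0.275 kW = 397.0 h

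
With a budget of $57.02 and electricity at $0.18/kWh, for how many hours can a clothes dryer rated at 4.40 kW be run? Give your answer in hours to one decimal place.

Energy available = $57.02 ÷ $0.18/kWh = 316.7778 kWh
Hours = 316.7778 kWh ÷ 4.4 kW = 72.0 h

72.0 h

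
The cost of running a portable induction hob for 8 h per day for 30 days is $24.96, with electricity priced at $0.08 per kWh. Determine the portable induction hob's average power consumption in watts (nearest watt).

Energy = $24.96 ÷ $0.08/kWh = 312 kWh
Runtime = 8 h/day × 30 days = 240 h
Power = 312 kWh ÷ 240 h = 1.3 kW = 1300 W

1300 W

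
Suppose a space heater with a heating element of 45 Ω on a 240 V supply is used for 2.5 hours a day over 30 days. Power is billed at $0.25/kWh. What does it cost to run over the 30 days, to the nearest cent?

$24.00

Power = V²/R = 240²/45 = 1280 W = 1.28 kW
Runtime = 2.5 h/day × 30 days = 75 h
Energy = 1.28 kW × 75 h = 96 kWh
Cost = 96 kWh × $0.25/kWh = $24.00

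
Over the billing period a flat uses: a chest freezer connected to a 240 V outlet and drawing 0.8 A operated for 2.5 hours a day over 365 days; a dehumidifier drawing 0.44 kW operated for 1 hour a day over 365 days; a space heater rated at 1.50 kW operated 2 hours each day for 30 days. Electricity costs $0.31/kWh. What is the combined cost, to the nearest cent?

$132.00

chest freezer: Power = 0.8 A × 240 V = 192 W = 0.192 kW
chest freezer: Runtime = 2.5 h/day × 365 days = 912.5 h
chest freezer: 0.192 kW × 912.5 h = 175.2 kWh
dehumidifier: Runtime = 1 h/day × 365 days = 365 h
dehumidifier: 0.44 kW × 365 h = 160.6 kWh
space heater: Runtime = 2 h/day × 30 days = 60 h
space heater: 1.5 kW × 60 h = 90 kWh
Total energy = 425.8 kWh
Cost = 425.8 × $0.31 = $132.00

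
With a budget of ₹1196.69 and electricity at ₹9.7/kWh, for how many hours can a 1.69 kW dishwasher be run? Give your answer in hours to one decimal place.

Energy available = ₹1196.69 ÷ ₹9.7/kWh = 123.3701 kWh
Hours = 123.3701 kWh ÷ 1.69 kW = 73.0 h

73.0 h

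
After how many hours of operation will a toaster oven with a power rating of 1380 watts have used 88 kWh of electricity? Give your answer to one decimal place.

Hours = 88 kWh ÷ 1.38 kW = 63.8 h

63.8 h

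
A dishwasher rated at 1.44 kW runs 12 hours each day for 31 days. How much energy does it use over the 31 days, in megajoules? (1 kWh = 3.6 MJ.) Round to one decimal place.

Runtime = 12 h/day × 31 days = 372 h
Energy = 1.44 kW × 372 h = 535.68 kWh
= 535.68 × 3.6 MJ = 1928.4 MJ

1928.4 MJ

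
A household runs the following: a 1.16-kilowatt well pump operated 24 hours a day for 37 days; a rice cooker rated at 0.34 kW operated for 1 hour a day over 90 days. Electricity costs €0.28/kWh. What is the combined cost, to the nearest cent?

€296.99

well pump: Runtime = 24 h × 37 = 888 h
well pump: 1.16 kW × 888 h = 1030.08 kWh
rice cooker: Runtime = 1 h/day × 90 days = 90 h
rice cooker: 0.34 kW × 90 h = 30.6 kWh
Total energy = 1060.68 kWh
Cost = 1060.68 × €0.28 = €296.99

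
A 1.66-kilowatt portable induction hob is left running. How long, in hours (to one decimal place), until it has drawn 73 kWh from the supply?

44.0 h

Hours = 73 kWh ÷ 1.66 kW = 44.0 h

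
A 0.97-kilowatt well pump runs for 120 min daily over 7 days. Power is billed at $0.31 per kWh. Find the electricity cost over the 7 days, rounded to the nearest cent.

Runtime = 120 min × 7 = 840 min = 14 h
Energy = 0.97 kW × 14 h = 13.58 kWh
Cost = 13.58 kWh × $0.31/kWh = $4.21

$4.21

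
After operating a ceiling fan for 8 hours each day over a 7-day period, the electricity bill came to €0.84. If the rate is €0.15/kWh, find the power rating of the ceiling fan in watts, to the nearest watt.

Energy = €0.84 ÷ €0.15/kWh = 5.6 kWh
Runtime = 8 h/day × 7 days = 56 h
Power = 5.6 kWh ÷ 56 h = 0.1 kW = 100 W

100 W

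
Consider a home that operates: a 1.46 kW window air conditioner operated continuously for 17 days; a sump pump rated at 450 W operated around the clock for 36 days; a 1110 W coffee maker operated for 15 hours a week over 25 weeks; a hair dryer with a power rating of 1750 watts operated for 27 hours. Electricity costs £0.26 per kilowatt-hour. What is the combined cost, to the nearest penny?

window air conditioner: Runtime = 24 h × 17 = 408 h
window air conditioner: 1.46 kW × 408 h = 595.68 kWh
sump pump: Runtime = 24 h × 36 = 864 h
sump pump: 0.45 kW × 864 h = 388.8 kWh
coffee maker: Runtime = 15 h/week × 25 weeks = 375 h
coffee maker: 1.11 kW × 375 h = 416.25 kWh
hair dryer: 1.75 kW × 27 h = 47.25 kWh
Total energy = 1447.98 kWh
Cost = 1447.98 × £0.26 = £376.47

£376.47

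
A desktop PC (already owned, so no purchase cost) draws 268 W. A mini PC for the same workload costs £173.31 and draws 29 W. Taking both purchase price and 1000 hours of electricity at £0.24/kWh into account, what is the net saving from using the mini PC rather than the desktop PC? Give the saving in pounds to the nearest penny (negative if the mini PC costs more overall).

-£115.95

desktop PC: £0.00 + (268/1000) kW × 1000 h × £0.24 = £0.00 + £64.32 = £64.32
mini PC: £173.31 + (29/1000) kW × 1000 h × £0.24 = £173.31 + £6.96 = £180.27
Saving = £64.32 − £180.27 = −£115.95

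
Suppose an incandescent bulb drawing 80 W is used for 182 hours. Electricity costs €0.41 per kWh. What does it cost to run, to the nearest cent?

Energy = 0.08 kW × 182 h = 14.56 kWh
Cost = 14.56 kWh × €0.41/kWh = €5.97

€5.97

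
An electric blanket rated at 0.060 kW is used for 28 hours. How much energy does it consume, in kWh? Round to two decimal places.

Energy = 0.06 kW × 28 h = 1.68 kWh

1.68 kWh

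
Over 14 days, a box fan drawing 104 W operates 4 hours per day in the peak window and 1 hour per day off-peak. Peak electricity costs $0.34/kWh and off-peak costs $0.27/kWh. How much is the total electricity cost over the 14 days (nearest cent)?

Peak energy = 0.104 kW × 4 h × 14 = 5.824 kWh
Off-peak energy = 0.104 kW × 1 h × 14 = 1.456 kWh
Cost = 5.824 × $0.34 + 1.456 × $0.27 = $1.98016 + $0.39312 = $2.37

$2.37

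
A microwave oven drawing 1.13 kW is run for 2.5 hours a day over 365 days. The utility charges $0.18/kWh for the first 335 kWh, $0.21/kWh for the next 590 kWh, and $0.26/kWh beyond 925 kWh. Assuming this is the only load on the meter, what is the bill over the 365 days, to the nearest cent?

Runtime = 2.5 h/day × 365 days = 912.5 h
Energy = 1.13 kW × 912.5 h = 1031.125 kWh
Tier 1 (0–335 kWh): 335 × $0.18 = $60.3
Tier 2 (335–925 kWh): 590 × $0.21 = $123.9
Above 925 kWh: 106.125 × $0.26 = $27.5925
Bill = $211.79

$211.79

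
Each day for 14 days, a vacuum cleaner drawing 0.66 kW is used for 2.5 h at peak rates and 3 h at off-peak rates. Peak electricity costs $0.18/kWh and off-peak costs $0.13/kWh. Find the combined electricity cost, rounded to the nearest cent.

$7.76

Peak energy = 0.66 kW × 2.5 h × 14 = 23.1 kWh
Off-peak energy = 0.66 kW × 3 h × 14 = 27.72 kWh
Cost = 23.1 × $0.18 + 27.72 × $0.13 = $4.158 + $3.6036 = $7.76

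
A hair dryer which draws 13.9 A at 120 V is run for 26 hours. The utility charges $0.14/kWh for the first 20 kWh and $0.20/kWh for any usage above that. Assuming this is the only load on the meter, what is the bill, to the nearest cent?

Power = 13.9 A × 120 V = 1668 W = 1.668 kW
Energy = 1.668 kW × 26 h = 43.368 kWh
Tier 1 (0–20 kWh): 20 × $0.14 = $2.8
Above 20 kWh: 23.368 × $0.20 = $4.6736
Bill = $7.47

$7.47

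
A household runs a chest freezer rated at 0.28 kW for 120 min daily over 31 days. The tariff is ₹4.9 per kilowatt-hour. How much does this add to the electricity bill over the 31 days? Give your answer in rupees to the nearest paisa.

₹85.06

Runtime = 120 min × 31 = 3720 min = 62 h
Energy = 0.28 kW × 62 h = 17.36 kWh
Cost = 17.36 kWh × ₹4.9/kWh = ₹85.06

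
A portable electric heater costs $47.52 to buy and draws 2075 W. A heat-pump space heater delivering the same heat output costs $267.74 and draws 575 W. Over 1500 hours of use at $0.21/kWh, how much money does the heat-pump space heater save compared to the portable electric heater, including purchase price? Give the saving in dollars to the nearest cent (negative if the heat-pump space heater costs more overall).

portable electric heater: $47.52 + (2075/1000) kW × 1500 h × $0.21 = $47.52 + $653.625 = $701.145
heat-pump space heater: $267.74 + (575/1000) kW × 1500 h × $0.21 = $267.74 + $181.125 = $448.865
Saving = $701.145 − $448.865 = $252.28

$252.28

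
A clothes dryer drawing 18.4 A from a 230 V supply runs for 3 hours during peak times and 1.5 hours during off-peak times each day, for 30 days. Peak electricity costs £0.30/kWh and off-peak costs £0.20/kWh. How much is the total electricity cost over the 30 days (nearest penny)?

£152.35

Power = 18.4 A × 230 V = 4232 W = 4.232 kW
Peak energy = 4.232 kW × 3 h × 30 = 380.88 kWh
Off-peak energy = 4.232 kW × 1.5 h × 30 = 190.44 kWh
Cost = 380.88 × £0.30 + 190.44 × £0.20 = £114.264 + £38.088 = £152.35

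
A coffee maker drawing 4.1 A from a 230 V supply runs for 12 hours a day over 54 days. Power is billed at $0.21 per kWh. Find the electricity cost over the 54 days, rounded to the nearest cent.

$128.32

Power = 4.1 A × 230 V = 943 W = 0.943 kW
Runtime = 12 h/day × 54 days = 648 h
Energy = 0.943 kW × 648 h = 611.064 kWh
Cost = 611.064 kWh × $0.21/kWh = $128.32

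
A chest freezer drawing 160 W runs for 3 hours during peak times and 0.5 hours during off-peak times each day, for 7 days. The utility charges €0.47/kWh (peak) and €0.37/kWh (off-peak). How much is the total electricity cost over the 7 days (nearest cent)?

Peak energy = 0.16 kW × 3 h × 7 = 3.36 kWh
Off-peak energy = 0.16 kW × 0.5 h × 7 = 0.56 kWh
Cost = 3.36 × €0.47 + 0.56 × €0.37 = €1.5792 + €0.2072 = €1.79

€1.79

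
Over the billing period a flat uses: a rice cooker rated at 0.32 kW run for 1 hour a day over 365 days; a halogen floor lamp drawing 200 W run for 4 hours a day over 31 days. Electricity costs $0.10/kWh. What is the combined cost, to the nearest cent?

$14.16

rice cooker: Runtime = 1 h/day × 365 days = 365 h
rice cooker: 0.32 kW × 365 h = 116.8 kWh
halogen floor lamp: Runtime = 4 h/day × 31 days = 124 h
halogen floor lamp: 0.2 kW × 124 h = 24.8 kWh
Total energy = 141.6 kWh
Cost = 141.6 × $0.10 = $14.16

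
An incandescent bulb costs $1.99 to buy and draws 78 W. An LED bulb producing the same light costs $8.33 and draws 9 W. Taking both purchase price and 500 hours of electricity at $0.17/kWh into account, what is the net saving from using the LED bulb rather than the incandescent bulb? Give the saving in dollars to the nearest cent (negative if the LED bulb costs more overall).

incandescent bulb: $1.99 + (78/1000) kW × 500 h × $0.17 = $1.99 + $6.63 = $8.62
LED bulb: $8.33 + (9/1000) kW × 500 h × $0.17 = $8.33 + $0.765 = $9.095
Saving = $8.62 − $9.095 = −$0.475 → -$0.48

-$0.48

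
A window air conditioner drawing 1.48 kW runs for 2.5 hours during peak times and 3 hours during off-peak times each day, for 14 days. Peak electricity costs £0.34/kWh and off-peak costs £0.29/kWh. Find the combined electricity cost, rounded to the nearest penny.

£35.64

Peak energy = 1.48 kW × 2.5 h × 14 = 51.8 kWh
Off-peak energy = 1.48 kW × 3 h × 14 = 62.16 kWh
Cost = 51.8 × £0.34 + 62.16 × £0.29 = £17.612 + £18.0264 = £35.64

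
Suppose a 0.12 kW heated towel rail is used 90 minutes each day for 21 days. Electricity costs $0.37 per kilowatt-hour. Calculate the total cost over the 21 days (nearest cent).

Runtime = 90 min × 21 = 1890 min = 31.5 h
Energy = 0.12 kW × 31.5 h = 3.78 kWh
Cost = 3.78 kWh × $0.37/kWh = $1.40

$1.40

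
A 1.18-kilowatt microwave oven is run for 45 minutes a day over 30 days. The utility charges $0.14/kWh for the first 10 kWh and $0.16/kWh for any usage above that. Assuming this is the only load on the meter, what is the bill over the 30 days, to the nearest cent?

Runtime = 45 min × 30 = 1350 min = 22.5 h
Energy = 1.18 kW × 22.5 h = 26.55 kWh
Tier 1 (0–10 kWh): 10 × $0.14 = $1.4
Above 10 kWh: 16.55 × $0.16 = $2.648
Bill = $4.05

$4.05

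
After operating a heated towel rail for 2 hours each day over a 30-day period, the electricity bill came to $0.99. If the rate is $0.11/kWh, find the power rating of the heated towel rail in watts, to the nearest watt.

Energy = $0.99 ÷ $0.11/kWh = 9 kWh
Runtime = 2 h/day × 30 days = 60 h
Power = 9 kWh ÷ 60 h = 0.15 kW = 150 W

150 W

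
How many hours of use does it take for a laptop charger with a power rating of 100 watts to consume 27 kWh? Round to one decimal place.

Hours = 27 kWh ÷ 0.1 kW = 270.0 h

270.0 h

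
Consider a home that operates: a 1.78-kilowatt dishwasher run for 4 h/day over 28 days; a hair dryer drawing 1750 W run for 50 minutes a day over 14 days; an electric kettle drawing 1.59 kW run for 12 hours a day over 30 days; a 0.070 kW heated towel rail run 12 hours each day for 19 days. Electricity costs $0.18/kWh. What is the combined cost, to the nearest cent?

dishwasher: Runtime = 4 h/day × 28 days = 112 h
dishwasher: 1.78 kW × 112 h = 199.36 kWh
hair dryer: Runtime = 50 min × 14 = 700 min = 11.666666… h
hair dryer: 1.75 kW × 11.666666… h = 20.416666… kWh
electric kettle: Runtime = 12 h/day × 30 days = 360 h
electric kettle: 1.59 kW × 360 h = 572.4 kWh
heated towel rail: Runtime = 12 h/day × 19 days = 228 h
heated towel rail: 0.07 kW × 228 h = 15.96 kWh
Total energy = 808.136666… kWh
Cost = 808.136666… × $0.18 = $145.46

$145.46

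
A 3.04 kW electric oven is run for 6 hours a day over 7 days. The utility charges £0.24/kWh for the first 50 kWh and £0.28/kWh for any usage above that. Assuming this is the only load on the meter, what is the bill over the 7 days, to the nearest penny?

Runtime = 6 h/day × 7 days = 42 h
Energy = 3.04 kW × 42 h = 127.68 kWh
Tier 1 (0–50 kWh): 50 × £0.24 = £12
Above 50 kWh: 77.68 × £0.28 = £21.7504
Bill = £33.75

£33.75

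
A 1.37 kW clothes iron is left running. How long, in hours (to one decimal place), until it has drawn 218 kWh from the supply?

159.1 h

Hours = 218 kWh ÷ 1.37 kW = 159.1 h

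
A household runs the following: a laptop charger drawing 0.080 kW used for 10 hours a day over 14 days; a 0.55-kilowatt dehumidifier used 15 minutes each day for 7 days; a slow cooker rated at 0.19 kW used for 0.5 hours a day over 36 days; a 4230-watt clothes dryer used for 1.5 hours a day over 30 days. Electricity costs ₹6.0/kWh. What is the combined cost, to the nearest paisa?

₹1235.60

laptop charger: Runtime = 10 h/day × 14 days = 140 h
laptop charger: 0.08 kW × 140 h = 11.2 kWh
dehumidifier: Runtime = 15 min × 7 = 105 min = 1.75 h
dehumidifier: 0.55 kW × 1.75 h = 0.9625 kWh
slow cooker: Runtime = 0.5 h/day × 36 days = 18 h
slow cooker: 0.19 kW × 18 h = 3.42 kWh
clothes dryer: Runtime = 1.5 h/day × 30 days = 45 h
clothes dryer: 4.23 kW × 45 h = 190.35 kWh
Total energy = 205.9325 kWh
Cost = 205.9325 × ₹6.0 = ₹1235.60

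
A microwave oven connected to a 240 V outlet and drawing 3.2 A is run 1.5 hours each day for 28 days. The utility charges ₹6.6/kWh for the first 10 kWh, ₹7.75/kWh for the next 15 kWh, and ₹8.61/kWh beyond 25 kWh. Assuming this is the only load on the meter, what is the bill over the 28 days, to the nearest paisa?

₹244.72

Power = 3.2 A × 240 V = 768 W = 0.768 kW
Runtime = 1.5 h/day × 28 days = 42 h
Energy = 0.768 kW × 42 h = 32.256 kWh
Tier 1 (0–10 kWh): 10 × ₹6.6 = ₹66
Tier 2 (10–25 kWh): 15 × ₹7.75 = ₹116.25
Above 25 kWh: 7.256 × ₹8.61 = ₹62.47416
Bill = ₹244.72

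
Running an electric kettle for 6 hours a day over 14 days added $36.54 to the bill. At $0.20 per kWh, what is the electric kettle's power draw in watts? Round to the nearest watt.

2175 W

Energy = $36.54 ÷ $0.20/kWh = 182.7 kWh
Runtime = 6 h/day × 14 days = 84 h
Power = 182.7 kWh ÷ 84 h = 2.175 kW = 2175 W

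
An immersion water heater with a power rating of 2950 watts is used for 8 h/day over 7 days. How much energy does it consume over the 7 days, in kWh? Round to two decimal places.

165.20 kWh

Runtime = 8 h/day × 7 days = 56 h
Energy = 2.95 kW × 56 h = 165.2 kWh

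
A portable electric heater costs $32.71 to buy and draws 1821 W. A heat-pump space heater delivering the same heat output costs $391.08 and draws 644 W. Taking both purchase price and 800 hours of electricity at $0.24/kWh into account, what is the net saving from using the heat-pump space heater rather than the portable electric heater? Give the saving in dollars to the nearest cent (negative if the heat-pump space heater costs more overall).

portable electric heater: $32.71 + (1821/1000) kW × 800 h × $0.24 = $32.71 + $349.632 = $382.342
heat-pump space heater: $391.08 + (644/1000) kW × 800 h × $0.24 = $391.08 + $123.648 = $514.728
Saving = $382.342 − $514.728 = −$132.386 → -$132.39

-$132.39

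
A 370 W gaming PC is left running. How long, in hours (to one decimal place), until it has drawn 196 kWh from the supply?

Hours = 196 kWh ÷ 0.37 kW = 529.7 h

529.7 h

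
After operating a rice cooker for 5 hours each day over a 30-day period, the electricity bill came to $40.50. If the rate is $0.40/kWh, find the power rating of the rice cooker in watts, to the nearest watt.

675 W

Energy = $40.50 ÷ $0.40/kWh = 101.25 kWh
Runtime = 5 h/day × 30 days = 150 h
Power = 101.25 kWh ÷ 150 h = 0.675 kW = 675 W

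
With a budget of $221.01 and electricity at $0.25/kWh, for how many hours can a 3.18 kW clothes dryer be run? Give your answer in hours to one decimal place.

Energy available = $221.01 ÷ $0.25/kWh = 884.04 kWh
Hours = 884.04 kWh ÷ 3.18 kW = 278.0 h

278.0 h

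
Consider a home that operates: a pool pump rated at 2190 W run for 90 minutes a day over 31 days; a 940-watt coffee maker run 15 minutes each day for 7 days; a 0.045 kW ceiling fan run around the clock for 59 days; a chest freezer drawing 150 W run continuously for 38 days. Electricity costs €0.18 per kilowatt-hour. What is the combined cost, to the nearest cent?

pool pump: Runtime = 90 min × 31 = 2790 min = 46.5 h
pool pump: 2.19 kW × 46.5 h = 101.835 kWh
coffee maker: Runtime = 15 min × 7 = 105 min = 1.75 h
coffee maker: 0.94 kW × 1.75 h = 1.645 kWh
ceiling fan: Runtime = 24 h × 59 = 1416 h
ceiling fan: 0.045 kW × 1416 h = 63.72 kWh
chest freezer: Runtime = 24 h × 38 = 912 h
chest freezer: 0.15 kW × 912 h = 136.8 kWh
Total energy = 304 kWh
Cost = 304 × €0.18 = €54.72

€54.72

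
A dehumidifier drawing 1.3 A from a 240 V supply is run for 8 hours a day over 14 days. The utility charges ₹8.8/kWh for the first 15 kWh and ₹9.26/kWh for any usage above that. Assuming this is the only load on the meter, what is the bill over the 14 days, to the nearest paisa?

₹316.68

Power = 1.3 A × 240 V = 312 W = 0.312 kW
Runtime = 8 h/day × 14 days = 112 h
Energy = 0.312 kW × 112 h = 34.944 kWh
Tier 1 (0–15 kWh): 15 × ₹8.8 = ₹132
Above 15 kWh: 19.944 × ₹9.26 = ₹184.68144
Bill = ₹316.68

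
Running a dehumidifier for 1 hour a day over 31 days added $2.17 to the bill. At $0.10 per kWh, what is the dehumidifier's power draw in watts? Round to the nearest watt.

Energy = $2.17 ÷ $0.10/kWh = 21.7 kWh
Runtime = 1 h/day × 31 days = 31 h
Power = 21.7 kWh ÷ 31 h = 0.7 kW = 700 W

700 W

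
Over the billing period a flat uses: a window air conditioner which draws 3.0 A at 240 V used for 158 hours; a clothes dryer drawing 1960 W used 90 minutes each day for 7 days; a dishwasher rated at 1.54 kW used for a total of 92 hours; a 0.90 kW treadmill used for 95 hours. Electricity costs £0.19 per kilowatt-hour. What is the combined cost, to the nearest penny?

£68.69

window air conditioner: Power = 3.0 A × 240 V = 720 W = 0.72 kW
window air conditioner: 0.72 kW × 158 h = 113.76 kWh
clothes dryer: Runtime = 90 min × 7 = 630 min = 10.5 h
clothes dryer: 1.96 kW × 10.5 h = 20.58 kWh
dishwasher: 1.54 kW × 92 h = 141.68 kWh
treadmill: 0.9 kW × 95 h = 85.5 kWh
Total energy = 361.52 kWh
Cost = 361.52 × £0.19 = £68.69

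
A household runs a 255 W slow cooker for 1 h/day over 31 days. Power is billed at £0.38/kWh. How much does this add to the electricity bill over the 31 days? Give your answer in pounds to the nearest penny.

£3.00

Runtime = 1 h/day × 31 days = 31 h
Energy = 0.255 kW × 31 h = 7.905 kWh
Cost = 7.905 kWh × £0.38/kWh = £3.00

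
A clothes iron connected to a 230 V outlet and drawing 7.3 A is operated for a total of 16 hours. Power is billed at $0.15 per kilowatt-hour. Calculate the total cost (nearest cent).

$4.03

Power = 7.3 A × 230 V = 1679 W = 1.679 kW
Energy = 1.679 kW × 16 h = 26.864 kWh
Cost = 26.864 kWh × $0.15/kWh = $4.03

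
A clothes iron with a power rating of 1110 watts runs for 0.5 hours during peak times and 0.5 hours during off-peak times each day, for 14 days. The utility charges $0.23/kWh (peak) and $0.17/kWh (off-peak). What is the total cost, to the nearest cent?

Peak energy = 1.11 kW × 0.5 h × 14 = 7.77 kWh
Off-peak energy = 1.11 kW × 0.5 h × 14 = 7.77 kWh
Cost = 7.77 × $0.23 + 7.77 × $0.17 = $1.7871 + $1.3209 = $3.11

$3.11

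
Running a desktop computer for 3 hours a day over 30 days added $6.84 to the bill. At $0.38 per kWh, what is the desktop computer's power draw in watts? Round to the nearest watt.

Energy = $6.84 ÷ $0.38/kWh = 18 kWh
Runtime = 3 h/day × 30 days = 90 h
Power = 18 kWh ÷ 90 h = 0.2 kW = 200 W

200 W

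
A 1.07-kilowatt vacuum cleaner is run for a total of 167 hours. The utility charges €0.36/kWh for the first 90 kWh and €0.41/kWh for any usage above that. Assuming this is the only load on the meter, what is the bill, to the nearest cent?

€68.76

Energy = 1.07 kW × 167 h = 178.69 kWh
Tier 1 (0–90 kWh): 90 × €0.36 = €32.4
Above 90 kWh: 88.69 × €0.41 = €36.3629
Bill = €68.76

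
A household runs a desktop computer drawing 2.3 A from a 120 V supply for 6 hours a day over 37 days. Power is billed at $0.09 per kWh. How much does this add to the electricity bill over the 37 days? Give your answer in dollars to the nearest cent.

Power = 2.3 A × 120 V = 276 W = 0.276 kW
Runtime = 6 h/day × 37 days = 222 h
Energy = 0.276 kW × 222 h = 61.272 kWh
Cost = 61.272 kWh × $0.09/kWh = $5.51

$5.51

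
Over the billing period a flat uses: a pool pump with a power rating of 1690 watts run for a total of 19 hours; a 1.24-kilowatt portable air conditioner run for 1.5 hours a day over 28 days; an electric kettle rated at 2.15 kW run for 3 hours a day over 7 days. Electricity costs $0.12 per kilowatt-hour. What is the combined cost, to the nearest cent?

pool pump: 1.69 kW × 19 h = 32.11 kWh
portable air conditioner: Runtime = 1.5 h/day × 28 days = 42 h
portable air conditioner: 1.24 kW × 42 h = 52.08 kWh
electric kettle: Runtime = 3 h/day × 7 days = 21 h
electric kettle: 2.15 kW × 21 h = 45.15 kWh
Total energy = 129.34 kWh
Cost = 129.34 × $0.12 = $15.52

$15.52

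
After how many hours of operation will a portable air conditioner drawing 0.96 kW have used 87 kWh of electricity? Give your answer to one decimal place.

90.6 h

Hours = 87 kWh ÷ 0.96 kW = 90.6 h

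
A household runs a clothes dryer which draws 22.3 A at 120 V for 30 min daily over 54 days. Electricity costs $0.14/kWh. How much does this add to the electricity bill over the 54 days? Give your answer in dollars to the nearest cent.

Power = 22.3 A × 120 V = 2676 W = 2.676 kW
Runtime = 30 min × 54 = 1620 min = 27 h
Energy = 2.676 kW × 27 h = 72.252 kWh
Cost = 72.252 kWh × $0.14/kWh = $10.12

$10.12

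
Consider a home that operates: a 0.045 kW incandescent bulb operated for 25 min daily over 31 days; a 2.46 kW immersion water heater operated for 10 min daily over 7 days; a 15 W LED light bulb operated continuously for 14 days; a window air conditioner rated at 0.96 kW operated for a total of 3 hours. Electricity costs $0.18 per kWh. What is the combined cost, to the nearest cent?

$2.05

incandescent bulb: Runtime = 25 min × 31 = 775 min = 12.916666… h
incandescent bulb: 0.045 kW × 12.916666… h = 0.58125 kWh
immersion water heater: Runtime = 10 min × 7 = 70 min = 1.166666… h
immersion water heater: 2.46 kW × 1.166666… h = 2.87 kWh
LED light bulb: Runtime = 24 h × 14 = 336 h
LED light bulb: 0.015 kW × 336 h = 5.04 kWh
window air conditioner: 0.96 kW × 3 h = 2.88 kWh
Total energy = 11.37125 kWh
Cost = 11.37125 × $0.18 = $2.05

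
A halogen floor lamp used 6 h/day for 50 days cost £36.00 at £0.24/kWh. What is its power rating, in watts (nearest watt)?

500 W

Energy = £36.00 ÷ £0.24/kWh = 150 kWh
Runtime = 6 h/day × 50 days = 300 h
Power = 150 kWh ÷ 300 h = 0.5 kW = 500 W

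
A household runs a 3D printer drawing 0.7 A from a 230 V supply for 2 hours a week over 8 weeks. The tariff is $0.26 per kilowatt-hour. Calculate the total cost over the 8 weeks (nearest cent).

$0.67

Power = 0.7 A × 230 V = 161 W = 0.161 kW
Runtime = 2 h/week × 8 weeks = 16 h
Energy = 0.161 kW × 16 h = 2.576 kWh
Cost = 2.576 kWh × $0.26/kWh = $0.67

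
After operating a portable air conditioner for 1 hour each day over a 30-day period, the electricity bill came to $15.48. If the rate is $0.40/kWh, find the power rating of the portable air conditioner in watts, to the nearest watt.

1290 W

Energy = $15.48 ÷ $0.40/kWh = 38.7 kWh
Runtime = 1 h/day × 30 days = 30 h
Power = 38.7 kWh ÷ 30 h = 1.29 kW = 1290 W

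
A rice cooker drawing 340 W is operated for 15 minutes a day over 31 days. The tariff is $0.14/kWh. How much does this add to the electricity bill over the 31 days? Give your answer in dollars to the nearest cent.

$0.37

Runtime = 15 min × 31 = 465 min = 7.75 h
Energy = 0.34 kW × 7.75 h = 2.635 kWh
Cost = 2.635 kWh × $0.14/kWh = $0.37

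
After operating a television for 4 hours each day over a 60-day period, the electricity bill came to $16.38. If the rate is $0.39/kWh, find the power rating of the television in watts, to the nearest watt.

Energy = $16.38 ÷ $0.39/kWh = 42 kWh
Runtime = 4 h/day × 60 days = 240 h
Power = 42 kWh ÷ 240 h = 0.175 kW = 175 W

175 W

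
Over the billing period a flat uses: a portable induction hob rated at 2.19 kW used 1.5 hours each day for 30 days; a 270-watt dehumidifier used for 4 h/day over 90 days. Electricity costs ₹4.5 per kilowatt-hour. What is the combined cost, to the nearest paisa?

portable induction hob: Runtime = 1.5 h/day × 30 days = 45 h
portable induction hob: 2.19 kW × 45 h = 98.55 kWh
dehumidifier: Runtime = 4 h/day × 90 days = 360 h
dehumidifier: 0.27 kW × 360 h = 97.2 kWh
Total energy = 195.75 kWh
Cost = 195.75 × ₹4.5 = ₹880.88

₹880.88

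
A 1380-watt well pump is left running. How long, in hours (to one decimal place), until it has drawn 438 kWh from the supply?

Hours = 438 kWh ÷ 1.38 kW = 317.4 h

317.4 h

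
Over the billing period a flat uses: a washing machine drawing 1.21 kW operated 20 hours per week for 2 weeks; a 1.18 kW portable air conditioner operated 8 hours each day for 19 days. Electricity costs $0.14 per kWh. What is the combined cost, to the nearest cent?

$31.89

washing machine: Runtime = 20 h/week × 2 weeks = 40 h
washing machine: 1.21 kW × 40 h = 48.4 kWh
portable air conditioner: Runtime = 8 h/day × 19 days = 152 h
portable air conditioner: 1.18 kW × 152 h = 179.36 kWh
Total energy = 227.76 kWh
Cost = 227.76 × $0.14 = $31.89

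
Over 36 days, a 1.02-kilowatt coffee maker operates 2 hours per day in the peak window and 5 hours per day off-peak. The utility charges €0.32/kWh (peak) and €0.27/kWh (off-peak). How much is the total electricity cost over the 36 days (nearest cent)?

Peak energy = 1.02 kW × 2 h × 36 = 73.44 kWh
Off-peak energy = 1.02 kW × 5 h × 36 = 183.6 kWh
Cost = 73.44 × €0.32 + 183.6 × €0.27 = €23.5008 + €49.572 = €73.07

€73.07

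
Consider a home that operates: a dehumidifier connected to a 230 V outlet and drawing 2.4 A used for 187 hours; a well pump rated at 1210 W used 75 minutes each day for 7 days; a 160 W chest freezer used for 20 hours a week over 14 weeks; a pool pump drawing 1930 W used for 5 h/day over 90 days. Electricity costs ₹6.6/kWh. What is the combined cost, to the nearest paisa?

dehumidifier: Power = 2.4 A × 230 V = 552 W = 0.552 kW
dehumidifier: 0.552 kW × 187 h = 103.224 kWh
well pump: Runtime = 75 min × 7 = 525 min = 8.75 h
well pump: 1.21 kW × 8.75 h = 10.5875 kWh
chest freezer: Runtime = 20 h/week × 14 weeks = 280 h
chest freezer: 0.16 kW × 280 h = 44.8 kWh
pool pump: Runtime = 5 h/day × 90 days = 450 h
pool pump: 1.93 kW × 450 h = 868.5 kWh
Total energy = 1027.1115 kWh
Cost = 1027.1115 × ₹6.6 = ₹6778.94

₹6778.94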